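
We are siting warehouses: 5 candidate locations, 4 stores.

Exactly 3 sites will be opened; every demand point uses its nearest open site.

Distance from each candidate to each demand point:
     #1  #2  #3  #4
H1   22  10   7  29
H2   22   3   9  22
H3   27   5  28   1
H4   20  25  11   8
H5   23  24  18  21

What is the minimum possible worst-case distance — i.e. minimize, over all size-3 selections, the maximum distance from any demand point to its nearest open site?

Open {H1, H2, H4}.
  Farthest demand point is #1 at distance 20 (to H4); all others are ≤ 20.
With {H1, H3, H4} the worst case is 20.
With {H1, H4, H5} the worst case is 20.
No size-3 selection achieves below 20.

20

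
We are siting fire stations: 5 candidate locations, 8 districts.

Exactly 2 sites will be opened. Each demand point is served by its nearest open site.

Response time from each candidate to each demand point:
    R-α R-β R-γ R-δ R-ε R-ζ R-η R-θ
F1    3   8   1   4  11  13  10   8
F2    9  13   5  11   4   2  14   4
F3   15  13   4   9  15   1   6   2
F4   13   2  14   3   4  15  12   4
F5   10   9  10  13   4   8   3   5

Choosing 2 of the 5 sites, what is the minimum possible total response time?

35

Open {F3, F4}.
  R-α→F4 13, R-β→F4 2, R-γ→F3 4, R-δ→F4 3, R-ε→F4 4, R-ζ→F3 1, R-η→F3 6, R-θ→F3 2  ⇒ total 35.
Compare {F1, F2}: total 36.
Compare {F1, F3}: total 36.
No size-2 selection does better; minimum is 35.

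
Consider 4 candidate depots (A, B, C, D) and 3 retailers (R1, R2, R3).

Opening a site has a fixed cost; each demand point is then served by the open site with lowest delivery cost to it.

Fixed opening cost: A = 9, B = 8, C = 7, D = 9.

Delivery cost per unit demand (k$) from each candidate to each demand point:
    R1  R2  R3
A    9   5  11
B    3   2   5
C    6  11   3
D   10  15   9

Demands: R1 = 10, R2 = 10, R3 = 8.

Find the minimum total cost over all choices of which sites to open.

Open {B, C}: assign each demand point to its cheapest open site.
  R1→B 10×3=30, R2→B 10×2=20, R3→C 8×3=24
  delivery cost 74, fixed 15 → total 89.
Compare {B}: delivery cost 90 + fixed 8 = 98.
Compare {A, B, C}: delivery cost 74 + fixed 24 = 98.
Compare {B, C, D}: delivery cost 74 + fixed 24 = 98.
All other subsets cost ≥ 98. Minimum total cost: 89.

89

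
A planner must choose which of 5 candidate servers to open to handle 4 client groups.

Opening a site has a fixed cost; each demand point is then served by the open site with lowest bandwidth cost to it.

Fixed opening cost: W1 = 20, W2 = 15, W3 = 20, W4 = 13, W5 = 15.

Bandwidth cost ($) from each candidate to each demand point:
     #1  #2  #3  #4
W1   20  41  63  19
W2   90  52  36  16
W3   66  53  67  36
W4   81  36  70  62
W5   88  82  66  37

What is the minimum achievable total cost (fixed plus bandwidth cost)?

Open {W1, W2}: assign each demand point to its cheapest open site.
  #1→W1 20, #2→W1 41, #3→W2 36, #4→W2 16
  bandwidth cost 113, fixed 35 → total 148.
Compare {W1, W2, W4}: bandwidth cost 108 + fixed 48 = 156.
Compare {W1}: bandwidth cost 143 + fixed 20 = 163.
Compare {W1, W2, W5}: bandwidth cost 113 + fixed 50 = 163.
All other subsets cost ≥ 156. Minimum total cost: 148.

148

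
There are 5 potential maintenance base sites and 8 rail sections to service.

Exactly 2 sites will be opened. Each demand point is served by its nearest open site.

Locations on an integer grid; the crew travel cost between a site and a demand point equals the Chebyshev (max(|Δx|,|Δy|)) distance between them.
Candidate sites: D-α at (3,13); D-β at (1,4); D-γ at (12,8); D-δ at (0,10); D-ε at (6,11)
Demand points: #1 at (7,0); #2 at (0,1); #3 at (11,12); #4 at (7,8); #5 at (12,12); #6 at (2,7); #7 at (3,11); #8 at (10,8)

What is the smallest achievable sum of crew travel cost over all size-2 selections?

Open {D-β, D-ε}.
  #1→D-β 6, #2→D-β 3, #3→D-ε 5, #4→D-ε 3, #5→D-ε 6, #6→D-β 3, #7→D-ε 3, #8→D-ε 4  ⇒ total 33.
Compare {D-β, D-γ}: total 34.
Compare {D-γ, D-δ}: total 38.
No size-2 selection does better; minimum is 33.

33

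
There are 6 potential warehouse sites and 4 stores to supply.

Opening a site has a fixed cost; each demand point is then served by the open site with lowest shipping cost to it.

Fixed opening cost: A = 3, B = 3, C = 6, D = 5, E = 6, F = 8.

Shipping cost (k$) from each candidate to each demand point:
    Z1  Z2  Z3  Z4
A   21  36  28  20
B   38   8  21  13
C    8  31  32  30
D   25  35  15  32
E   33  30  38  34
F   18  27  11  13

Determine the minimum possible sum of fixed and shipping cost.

57

Open {B, C, F}: assign each demand point to its cheapest open site.
  Z1→C 8, Z2→B 8, Z3→F 11, Z4→B 13
  shipping cost 40, fixed 17 → total 57.
Compare {B, C, D}: shipping cost 44 + fixed 14 = 58.
Compare {B, C}: shipping cost 50 + fixed 9 = 59.
Compare {A, B, C, F}: shipping cost 40 + fixed 20 = 60.
All other subsets cost ≥ 58. Minimum total cost: 57.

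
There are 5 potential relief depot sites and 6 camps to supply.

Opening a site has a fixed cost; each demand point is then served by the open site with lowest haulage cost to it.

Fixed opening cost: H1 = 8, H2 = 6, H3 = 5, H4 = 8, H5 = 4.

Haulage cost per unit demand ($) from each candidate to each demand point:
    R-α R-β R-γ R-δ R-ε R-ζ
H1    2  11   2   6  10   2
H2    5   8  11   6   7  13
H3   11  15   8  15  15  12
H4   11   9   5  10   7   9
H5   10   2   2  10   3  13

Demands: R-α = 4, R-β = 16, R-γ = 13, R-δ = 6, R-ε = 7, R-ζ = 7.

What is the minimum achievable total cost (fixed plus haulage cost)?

Open {H1, H5}: assign each demand point to its cheapest open site.
  R-α→H1 4×2=8, R-β→H5 16×2=32, R-γ→H1 13×2=26, R-δ→H1 6×6=36, R-ε→H5 7×3=21, R-ζ→H1 7×2=14
  haulage cost 137, fixed 12 → total 149.
Compare {H1, H3, H5}: haulage cost 137 + fixed 17 = 154.
Compare {H1, H2, H5}: haulage cost 137 + fixed 18 = 155.
Compare {H1, H4, H5}: haulage cost 137 + fixed 20 = 157.
All other subsets cost ≥ 154. Minimum total cost: 149.

149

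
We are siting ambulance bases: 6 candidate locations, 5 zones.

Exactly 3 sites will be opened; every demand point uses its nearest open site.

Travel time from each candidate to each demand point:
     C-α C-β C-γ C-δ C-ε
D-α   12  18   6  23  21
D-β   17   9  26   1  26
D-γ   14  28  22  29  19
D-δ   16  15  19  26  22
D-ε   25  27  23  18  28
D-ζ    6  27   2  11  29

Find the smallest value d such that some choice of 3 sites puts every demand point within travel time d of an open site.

19

Open {D-α, D-β, D-γ}.
  Farthest demand point is C-ε at travel time 19 (to D-γ); all others are ≤ 19.
With {D-α, D-γ, D-ε} the worst case is 19.
With {D-α, D-γ, D-ζ} the worst case is 19.
No size-3 selection achieves below 19.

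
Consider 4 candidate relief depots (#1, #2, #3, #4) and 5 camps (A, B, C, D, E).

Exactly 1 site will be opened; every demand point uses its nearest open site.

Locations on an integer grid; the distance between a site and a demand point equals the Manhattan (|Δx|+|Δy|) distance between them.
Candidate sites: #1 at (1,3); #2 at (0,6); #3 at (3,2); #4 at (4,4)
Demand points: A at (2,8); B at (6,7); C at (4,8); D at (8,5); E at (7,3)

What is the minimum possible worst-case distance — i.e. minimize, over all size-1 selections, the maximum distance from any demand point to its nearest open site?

6

Open {#4}.
  Farthest demand point is A at distance 6 (to #4); all others are ≤ 6.
With {#3} the worst case is 8.
With {#1} the worst case is 9.
No size-1 selection achieves below 6.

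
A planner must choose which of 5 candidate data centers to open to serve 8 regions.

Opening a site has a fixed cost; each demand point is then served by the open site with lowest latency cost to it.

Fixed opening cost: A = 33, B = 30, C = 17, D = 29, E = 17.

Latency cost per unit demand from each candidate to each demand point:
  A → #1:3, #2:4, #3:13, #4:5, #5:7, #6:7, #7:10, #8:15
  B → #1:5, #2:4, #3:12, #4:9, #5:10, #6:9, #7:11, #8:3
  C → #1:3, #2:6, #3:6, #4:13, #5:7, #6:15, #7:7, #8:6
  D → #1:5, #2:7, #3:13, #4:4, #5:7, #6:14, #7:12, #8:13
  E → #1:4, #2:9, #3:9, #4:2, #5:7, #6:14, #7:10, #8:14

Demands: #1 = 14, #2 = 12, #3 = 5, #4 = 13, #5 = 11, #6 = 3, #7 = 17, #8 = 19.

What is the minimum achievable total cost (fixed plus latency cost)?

490

Open {B, C, E}: assign each demand point to its cheapest open site.
  #1→C 14×3=42, #2→B 12×4=48, #3→C 5×6=30, #4→E 13×2=26, #5→C 11×7=77, #6→B 3×9=27, #7→C 17×7=119, #8→B 19×3=57
  latency cost 426, fixed 64 → total 490.
Compare {A, B, C, E}: latency cost 420 + fixed 97 = 517.
Compare {B, C, D, E}: latency cost 426 + fixed 93 = 519.
Compare {B, C, D}: latency cost 452 + fixed 76 = 528.
All other subsets cost ≥ 517. Minimum total cost: 490.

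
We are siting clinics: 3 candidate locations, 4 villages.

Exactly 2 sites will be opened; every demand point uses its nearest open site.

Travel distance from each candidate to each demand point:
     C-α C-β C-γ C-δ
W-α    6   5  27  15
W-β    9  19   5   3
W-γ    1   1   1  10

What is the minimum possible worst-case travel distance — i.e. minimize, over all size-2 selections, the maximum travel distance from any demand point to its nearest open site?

Open {W-β, W-γ}.
  Farthest demand point is C-δ at travel distance 3 (to W-β); all others are ≤ 3.
With {W-α, W-β} the worst case is 6.
With {W-α, W-γ} the worst case is 10.
No size-2 selection achieves below 3.

3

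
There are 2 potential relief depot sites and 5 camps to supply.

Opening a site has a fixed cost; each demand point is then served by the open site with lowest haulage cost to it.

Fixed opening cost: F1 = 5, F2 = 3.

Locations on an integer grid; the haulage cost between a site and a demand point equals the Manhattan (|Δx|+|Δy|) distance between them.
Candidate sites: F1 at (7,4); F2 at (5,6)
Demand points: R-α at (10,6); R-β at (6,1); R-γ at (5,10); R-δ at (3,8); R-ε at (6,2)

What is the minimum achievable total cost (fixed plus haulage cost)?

27

Open {F2}: assign each demand point to its cheapest open site.
  R-α→F2 5, R-β→F2 6, R-γ→F2 4, R-δ→F2 4, R-ε→F2 5
  haulage cost 24, fixed 3 → total 27.
Compare {F1, F2}: haulage cost 20 + fixed 8 = 28.
Compare {F1}: haulage cost 28 + fixed 5 = 33.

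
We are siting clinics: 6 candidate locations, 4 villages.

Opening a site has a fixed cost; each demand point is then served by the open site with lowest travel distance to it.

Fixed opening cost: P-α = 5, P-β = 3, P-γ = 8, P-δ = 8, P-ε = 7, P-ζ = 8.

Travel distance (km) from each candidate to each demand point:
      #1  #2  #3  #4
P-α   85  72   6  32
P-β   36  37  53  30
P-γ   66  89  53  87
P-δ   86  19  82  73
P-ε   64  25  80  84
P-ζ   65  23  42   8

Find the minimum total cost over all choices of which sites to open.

89

Open {P-α, P-β, P-ζ}: assign each demand point to its cheapest open site.
  #1→P-β 36, #2→P-ζ 23, #3→P-α 6, #4→P-ζ 8
  travel distance 73, fixed 16 → total 89.
Compare {P-α, P-β, P-δ, P-ζ}: travel distance 69 + fixed 24 = 93.
Compare {P-α, P-β, P-ε, P-ζ}: travel distance 73 + fixed 23 = 96.
Compare {P-α, P-β, P-γ, P-ζ}: travel distance 73 + fixed 24 = 97.
All other subsets cost ≥ 93. Minimum total cost: 89.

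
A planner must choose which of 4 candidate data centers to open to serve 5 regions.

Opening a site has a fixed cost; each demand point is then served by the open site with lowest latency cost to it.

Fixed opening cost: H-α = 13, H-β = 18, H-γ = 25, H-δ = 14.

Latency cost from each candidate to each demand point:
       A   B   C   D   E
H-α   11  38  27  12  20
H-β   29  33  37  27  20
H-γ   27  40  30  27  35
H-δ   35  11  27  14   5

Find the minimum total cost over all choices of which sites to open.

Open {H-α, H-δ}: assign each demand point to its cheapest open site.
  A→H-α 11, B→H-δ 11, C→H-α 27, D→H-α 12, E→H-δ 5
  latency cost 66, fixed 27 → total 93.
Compare {H-δ}: latency cost 92 + fixed 14 = 106.
Compare {H-α, H-β, H-δ}: latency cost 66 + fixed 45 = 111.
Compare {H-β, H-δ}: latency cost 86 + fixed 32 = 118.
All other subsets cost ≥ 106. Minimum total cost: 93.

93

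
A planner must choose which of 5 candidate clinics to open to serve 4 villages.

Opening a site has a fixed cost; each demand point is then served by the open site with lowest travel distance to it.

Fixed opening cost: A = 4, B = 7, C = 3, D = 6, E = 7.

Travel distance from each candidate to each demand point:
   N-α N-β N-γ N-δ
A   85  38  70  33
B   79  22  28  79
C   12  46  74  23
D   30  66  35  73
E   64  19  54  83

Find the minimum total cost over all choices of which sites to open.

Open {B, C}: assign each demand point to its cheapest open site.
  N-α→C 12, N-β→B 22, N-γ→B 28, N-δ→C 23
  travel distance 85, fixed 10 → total 95.
Compare {A, B, C}: travel distance 85 + fixed 14 = 99.
Compare {B, C, E}: travel distance 82 + fixed 17 = 99.
Compare {B, C, D}: travel distance 85 + fixed 16 = 101.
All other subsets cost ≥ 99. Minimum total cost: 95.

95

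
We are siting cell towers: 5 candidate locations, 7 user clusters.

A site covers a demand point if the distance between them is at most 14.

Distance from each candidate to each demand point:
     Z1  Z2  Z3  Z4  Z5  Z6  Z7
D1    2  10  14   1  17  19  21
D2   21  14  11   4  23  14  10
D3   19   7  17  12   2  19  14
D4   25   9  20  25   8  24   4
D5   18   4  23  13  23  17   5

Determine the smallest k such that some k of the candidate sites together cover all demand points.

3

Coverage sets (demand points within 14 of each site):
  D1: {Z1, Z2, Z3, Z4}
  D2: {Z2, Z3, Z4, Z6, Z7}
  D3: {Z2, Z4, Z5, Z7}
  D4: {Z2, Z5, Z7}
  D5: {Z2, Z4, Z7}
No 2 sites suffice: every size-2 union leaves at least one demand point uncovered.
But {D1, D2, D3} covers everything, so the minimum is 3.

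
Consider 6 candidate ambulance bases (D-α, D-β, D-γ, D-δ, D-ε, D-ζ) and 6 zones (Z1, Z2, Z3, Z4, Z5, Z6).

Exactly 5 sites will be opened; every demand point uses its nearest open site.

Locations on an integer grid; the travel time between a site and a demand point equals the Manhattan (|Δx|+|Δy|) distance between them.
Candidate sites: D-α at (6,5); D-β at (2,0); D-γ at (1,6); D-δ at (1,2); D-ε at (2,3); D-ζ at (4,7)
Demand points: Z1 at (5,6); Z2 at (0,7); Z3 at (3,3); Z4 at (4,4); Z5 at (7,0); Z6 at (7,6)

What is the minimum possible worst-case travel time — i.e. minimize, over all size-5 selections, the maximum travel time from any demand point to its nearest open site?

Open {D-α, D-β, D-γ, D-δ, D-ε}.
  Farthest demand point is Z5 at travel time 5 (to D-β); all others are ≤ 5.
With {D-α, D-β, D-γ, D-δ, D-ζ} the worst case is 5.
With {D-α, D-β, D-γ, D-ε, D-ζ} the worst case is 5.
No size-5 selection achieves below 5.

5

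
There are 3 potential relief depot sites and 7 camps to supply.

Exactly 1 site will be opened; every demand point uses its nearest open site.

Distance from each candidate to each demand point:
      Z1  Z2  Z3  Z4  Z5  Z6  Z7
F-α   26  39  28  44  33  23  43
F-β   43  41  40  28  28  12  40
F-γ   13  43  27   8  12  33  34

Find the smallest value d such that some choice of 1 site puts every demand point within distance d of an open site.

Open {F-β}.
  Farthest demand point is Z1 at distance 43 (to F-β); all others are ≤ 43.
With {F-γ} the worst case is 43.
With {F-α} the worst case is 44.
No size-1 selection achieves below 43.

43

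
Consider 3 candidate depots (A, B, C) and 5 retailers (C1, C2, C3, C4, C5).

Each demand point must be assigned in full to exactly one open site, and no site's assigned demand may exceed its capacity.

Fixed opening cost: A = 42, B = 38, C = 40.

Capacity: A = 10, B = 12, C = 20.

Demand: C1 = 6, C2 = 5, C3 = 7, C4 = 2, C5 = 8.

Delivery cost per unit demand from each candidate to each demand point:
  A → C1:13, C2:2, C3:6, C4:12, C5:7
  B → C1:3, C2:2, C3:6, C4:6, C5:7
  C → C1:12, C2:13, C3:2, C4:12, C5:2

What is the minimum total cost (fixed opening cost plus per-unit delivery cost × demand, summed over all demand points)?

Open {B, C}; cheapest assignment that respects the capacities:
  B (cap 12, load 11): C1, C2 — cost 6×3 + 5×2 = 28
  C (cap 20, load 17): C3, C4, C5 — cost 7×2 + 2×12 + 8×2 = 54
  Shipping 82, fixed 78 → total 160.
  Any other capacity-feasible assignment to {B, C} ships for at least 82.
Compare {A, B, C}: its best feasible assignment gives total 190.
Compare {A, C}: its best feasible assignment gives total 279.
Every other set of open sites that can feasibly serve all demand totals ≥ 190 even under its best assignment. Minimum: 160.

160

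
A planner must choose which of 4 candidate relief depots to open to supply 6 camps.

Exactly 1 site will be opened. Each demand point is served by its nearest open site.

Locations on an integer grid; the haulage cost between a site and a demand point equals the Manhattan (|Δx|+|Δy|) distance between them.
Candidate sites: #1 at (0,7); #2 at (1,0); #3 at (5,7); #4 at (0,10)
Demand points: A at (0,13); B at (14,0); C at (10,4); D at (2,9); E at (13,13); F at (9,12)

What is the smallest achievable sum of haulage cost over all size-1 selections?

Open {#3}.
  A→#3 11, B→#3 16, C→#3 8, D→#3 5, E→#3 14, F→#3 9  ⇒ total 63.
Compare {#4}: total 73.
Compare {#1}: total 77.
No size-1 selection does better; minimum is 63.

63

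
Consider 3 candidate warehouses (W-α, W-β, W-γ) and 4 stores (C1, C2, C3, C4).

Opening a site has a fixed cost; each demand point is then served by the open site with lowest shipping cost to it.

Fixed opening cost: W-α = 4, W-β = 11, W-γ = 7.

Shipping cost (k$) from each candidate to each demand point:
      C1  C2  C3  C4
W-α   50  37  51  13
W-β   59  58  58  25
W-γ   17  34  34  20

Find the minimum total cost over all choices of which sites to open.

109

Open {W-α, W-γ}: assign each demand point to its cheapest open site.
  C1→W-γ 17, C2→W-γ 34, C3→W-γ 34, C4→W-α 13
  shipping cost 98, fixed 11 → total 109.
Compare {W-γ}: shipping cost 105 + fixed 7 = 112.
Compare {W-α, W-β, W-γ}: shipping cost 98 + fixed 22 = 120.
Compare {W-β, W-γ}: shipping cost 105 + fixed 18 = 123.
All other subsets cost ≥ 112. Minimum total cost: 109.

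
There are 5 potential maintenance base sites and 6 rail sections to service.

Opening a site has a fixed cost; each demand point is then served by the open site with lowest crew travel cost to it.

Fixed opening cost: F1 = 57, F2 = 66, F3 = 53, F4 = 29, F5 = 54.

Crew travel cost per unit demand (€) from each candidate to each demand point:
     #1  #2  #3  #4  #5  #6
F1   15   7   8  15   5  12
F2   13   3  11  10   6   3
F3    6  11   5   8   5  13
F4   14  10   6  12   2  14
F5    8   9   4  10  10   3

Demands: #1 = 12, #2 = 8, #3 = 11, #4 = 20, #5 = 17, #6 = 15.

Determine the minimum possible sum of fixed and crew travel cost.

Open {F2, F3, F4}: assign each demand point to its cheapest open site.
  #1→F3 12×6=72, #2→F2 8×3=24, #3→F3 11×5=55, #4→F3 20×8=160, #5→F4 17×2=34, #6→F2 15×3=45
  crew travel cost 390, fixed 148 → total 538.
Compare {F2, F3}: crew travel cost 441 + fixed 119 = 560.
Compare {F3, F4, F5}: crew travel cost 427 + fixed 136 = 563.
Compare {F4, F5}: crew travel cost 491 + fixed 83 = 574.
All other subsets cost ≥ 560. Minimum total cost: 538.

538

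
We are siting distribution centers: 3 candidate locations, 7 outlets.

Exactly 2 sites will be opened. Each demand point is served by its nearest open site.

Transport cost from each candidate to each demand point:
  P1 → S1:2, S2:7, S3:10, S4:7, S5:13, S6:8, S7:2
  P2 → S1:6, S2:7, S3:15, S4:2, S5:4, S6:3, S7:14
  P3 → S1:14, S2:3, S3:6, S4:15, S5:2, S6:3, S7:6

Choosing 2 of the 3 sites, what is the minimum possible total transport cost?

Open {P1, P3}.
  S1→P1 2, S2→P3 3, S3→P3 6, S4→P1 7, S5→P3 2, S6→P3 3, S7→P1 2  ⇒ total 25.
Compare {P2, P3}: total 28.
Compare {P1, P2}: total 30.

25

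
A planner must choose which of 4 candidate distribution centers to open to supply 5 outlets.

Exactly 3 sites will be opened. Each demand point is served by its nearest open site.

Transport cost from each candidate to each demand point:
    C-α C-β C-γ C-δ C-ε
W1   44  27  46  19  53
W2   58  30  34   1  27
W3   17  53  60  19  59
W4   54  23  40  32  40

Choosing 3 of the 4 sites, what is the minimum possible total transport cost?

102

Open {W2, W3, W4}.
  C-α→W3 17, C-β→W4 23, C-γ→W2 34, C-δ→W2 1, C-ε→W2 27  ⇒ total 102.
Compare {W1, W2, W3}: total 106.
Compare {W1, W2, W4}: total 129.
No size-3 selection does better; minimum is 102.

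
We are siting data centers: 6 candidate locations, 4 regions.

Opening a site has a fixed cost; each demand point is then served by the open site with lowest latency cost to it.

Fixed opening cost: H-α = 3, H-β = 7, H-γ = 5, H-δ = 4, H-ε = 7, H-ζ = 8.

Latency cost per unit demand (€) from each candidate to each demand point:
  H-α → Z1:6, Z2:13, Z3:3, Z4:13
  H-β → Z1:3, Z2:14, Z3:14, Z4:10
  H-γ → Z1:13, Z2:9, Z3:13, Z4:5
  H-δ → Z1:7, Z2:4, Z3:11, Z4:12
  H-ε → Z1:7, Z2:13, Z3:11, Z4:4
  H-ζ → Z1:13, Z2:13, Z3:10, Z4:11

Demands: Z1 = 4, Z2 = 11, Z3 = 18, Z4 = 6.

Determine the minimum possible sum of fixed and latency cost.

155

Open {H-α, H-β, H-δ, H-ε}: assign each demand point to its cheapest open site.
  Z1→H-β 4×3=12, Z2→H-δ 11×4=44, Z3→H-α 18×3=54, Z4→H-ε 6×4=24
  latency cost 134, fixed 21 → total 155.
Compare {H-α, H-β, H-γ, H-δ}: latency cost 140 + fixed 19 = 159.
Compare {H-α, H-δ, H-ε}: latency cost 146 + fixed 14 = 160.
Compare {H-α, H-β, H-γ, H-δ, H-ε}: latency cost 134 + fixed 26 = 160.
All other subsets cost ≥ 159. Minimum total cost: 155.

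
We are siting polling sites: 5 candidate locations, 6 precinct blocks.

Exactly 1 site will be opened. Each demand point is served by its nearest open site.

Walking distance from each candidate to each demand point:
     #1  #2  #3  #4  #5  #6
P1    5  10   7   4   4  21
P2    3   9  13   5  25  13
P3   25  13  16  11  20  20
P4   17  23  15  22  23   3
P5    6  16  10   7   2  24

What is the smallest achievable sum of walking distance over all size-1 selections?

Open {P1}.
  #1→P1 5, #2→P1 10, #3→P1 7, #4→P1 4, #5→P1 4, #6→P1 21  ⇒ total 51.
Compare {P5}: total 65.
Compare {P2}: total 68.
No size-1 selection does better; minimum is 51.

51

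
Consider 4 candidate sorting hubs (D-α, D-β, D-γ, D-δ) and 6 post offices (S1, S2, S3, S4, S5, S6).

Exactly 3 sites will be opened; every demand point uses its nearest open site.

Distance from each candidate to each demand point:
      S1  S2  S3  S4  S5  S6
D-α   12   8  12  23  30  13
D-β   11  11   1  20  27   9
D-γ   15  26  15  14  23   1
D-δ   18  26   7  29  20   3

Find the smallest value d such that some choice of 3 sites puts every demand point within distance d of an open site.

20

Open {D-α, D-β, D-δ}.
  Farthest demand point is S4 at distance 20 (to D-β); all others are ≤ 20.
With {D-α, D-γ, D-δ} the worst case is 20.
With {D-β, D-γ, D-δ} the worst case is 20.
No size-3 selection achieves below 20.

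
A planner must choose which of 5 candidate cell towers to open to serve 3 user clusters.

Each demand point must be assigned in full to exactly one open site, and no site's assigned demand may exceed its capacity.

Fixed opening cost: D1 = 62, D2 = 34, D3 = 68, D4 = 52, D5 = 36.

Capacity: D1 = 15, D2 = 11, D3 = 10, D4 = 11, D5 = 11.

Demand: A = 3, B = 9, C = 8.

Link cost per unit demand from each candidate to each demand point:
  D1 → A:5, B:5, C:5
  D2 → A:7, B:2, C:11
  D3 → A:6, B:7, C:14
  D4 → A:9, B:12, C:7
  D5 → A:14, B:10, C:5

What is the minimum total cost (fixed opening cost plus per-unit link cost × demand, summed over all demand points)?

169

Open {D1, D2}; cheapest assignment that respects the capacities:
  D1 (cap 15, load 11): A, C — cost 3×5 + 8×5 = 55
  D2 (cap 11, load 9): B — cost 9×2 = 18
  Shipping 73, fixed 96 → total 169.
  Any other capacity-feasible assignment to {D1, D2} ships for at least 73.
Compare {D2, D5}: its best feasible assignment gives total 170.
Compare {D2, D4}: its best feasible assignment gives total 187.
Every other set of open sites that can feasibly serve all demand totals ≥ 170 even under its best assignment. Minimum: 169.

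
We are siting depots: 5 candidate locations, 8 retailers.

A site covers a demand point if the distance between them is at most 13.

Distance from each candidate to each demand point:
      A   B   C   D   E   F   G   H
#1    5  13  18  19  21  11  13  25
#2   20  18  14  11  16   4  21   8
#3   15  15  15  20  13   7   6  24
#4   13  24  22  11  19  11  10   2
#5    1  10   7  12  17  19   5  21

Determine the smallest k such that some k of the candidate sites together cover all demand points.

Coverage sets (demand points within 13 of each site):
  #1: {A, B, F, G}
  #2: {D, F, H}
  #3: {E, F, G}
  #4: {A, D, F, G, H}
  #5: {A, B, C, D, G}
No 2 sites suffice: every size-2 union leaves at least one demand point uncovered.
But {#2, #3, #5} covers everything, so the minimum is 3.

3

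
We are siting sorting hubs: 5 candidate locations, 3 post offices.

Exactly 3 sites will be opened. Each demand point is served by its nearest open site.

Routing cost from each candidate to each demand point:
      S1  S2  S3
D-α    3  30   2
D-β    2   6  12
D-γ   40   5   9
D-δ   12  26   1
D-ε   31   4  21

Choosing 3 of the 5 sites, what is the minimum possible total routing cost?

Open {D-β, D-δ, D-ε}.
  S1→D-β 2, S2→D-ε 4, S3→D-δ 1  ⇒ total 7.
Compare {D-α, D-β, D-ε}: total 8.
Compare {D-α, D-δ, D-ε}: total 8.
No size-3 selection does better; minimum is 7.

7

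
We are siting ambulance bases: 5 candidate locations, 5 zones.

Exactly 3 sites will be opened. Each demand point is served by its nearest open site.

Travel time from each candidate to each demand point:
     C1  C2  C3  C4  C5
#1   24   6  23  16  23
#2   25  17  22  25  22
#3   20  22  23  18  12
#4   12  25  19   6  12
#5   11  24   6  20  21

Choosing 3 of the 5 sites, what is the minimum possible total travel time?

Open {#1, #4, #5}.
  C1→#5 11, C2→#1 6, C3→#5 6, C4→#4 6, C5→#4 12  ⇒ total 41.
Compare {#1, #3, #5}: total 51.
Compare {#2, #4, #5}: total 52.
No size-3 selection does better; minimum is 41.

41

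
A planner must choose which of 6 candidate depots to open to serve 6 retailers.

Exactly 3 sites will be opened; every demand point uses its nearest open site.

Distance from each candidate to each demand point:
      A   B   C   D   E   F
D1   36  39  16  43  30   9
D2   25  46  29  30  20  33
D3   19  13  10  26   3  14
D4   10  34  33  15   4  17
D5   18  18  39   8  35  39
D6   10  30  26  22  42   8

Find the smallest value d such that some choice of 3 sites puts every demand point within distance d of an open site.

Open {D3, D5, D6}.
  Farthest demand point is B at distance 13 (to D3); all others are ≤ 13.
With {D3, D4, D5} the worst case is 14.
With {D1, D3, D4} the worst case is 15.
No size-3 selection achieves below 13.

13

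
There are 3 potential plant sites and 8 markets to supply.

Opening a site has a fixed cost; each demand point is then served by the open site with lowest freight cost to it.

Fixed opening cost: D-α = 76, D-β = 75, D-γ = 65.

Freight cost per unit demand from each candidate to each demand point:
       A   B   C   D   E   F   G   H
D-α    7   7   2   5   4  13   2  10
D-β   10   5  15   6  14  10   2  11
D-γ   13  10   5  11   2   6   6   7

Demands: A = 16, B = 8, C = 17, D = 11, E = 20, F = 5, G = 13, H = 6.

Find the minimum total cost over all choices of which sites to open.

Open {D-α, D-γ}: assign each demand point to its cheapest open site.
  A→D-α 16×7=112, B→D-α 8×7=56, C→D-α 17×2=34, D→D-α 11×5=55, E→D-γ 20×2=40, F→D-γ 5×6=30, G→D-α 13×2=26, H→D-γ 6×7=42
  freight cost 395, fixed 141 → total 536.
Compare {D-α}: freight cost 488 + fixed 76 = 564.
Compare {D-α, D-β, D-γ}: freight cost 379 + fixed 216 = 595.
Compare {D-α, D-β}: freight cost 457 + fixed 151 = 608.
All other subsets cost ≥ 564. Minimum total cost: 536.

536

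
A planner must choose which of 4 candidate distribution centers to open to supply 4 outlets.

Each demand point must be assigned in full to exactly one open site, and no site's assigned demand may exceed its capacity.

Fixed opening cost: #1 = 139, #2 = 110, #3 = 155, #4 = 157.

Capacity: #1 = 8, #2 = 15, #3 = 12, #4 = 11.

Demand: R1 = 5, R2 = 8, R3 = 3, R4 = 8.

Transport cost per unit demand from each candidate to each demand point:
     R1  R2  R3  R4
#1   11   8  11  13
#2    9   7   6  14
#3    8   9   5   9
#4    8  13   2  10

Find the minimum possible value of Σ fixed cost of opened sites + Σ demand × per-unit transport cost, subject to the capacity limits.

453

Open {#2, #3}; cheapest assignment that respects the capacities:
  #2 (cap 15, load 13): R1, R2 — cost 5×9 + 8×7 = 101
  #3 (cap 12, load 11): R3, R4 — cost 3×5 + 8×9 = 87
  Shipping 188, fixed 265 → total 453.
  Any other capacity-feasible assignment to {#2, #3} ships for at least 188.
Compare {#2, #4}: its best feasible assignment gives total 454.
Compare {#1, #2, #3}: its best feasible assignment gives total 592.
Every other set of open sites that can feasibly serve all demand totals ≥ 454 even under its best assignment. Minimum: 453.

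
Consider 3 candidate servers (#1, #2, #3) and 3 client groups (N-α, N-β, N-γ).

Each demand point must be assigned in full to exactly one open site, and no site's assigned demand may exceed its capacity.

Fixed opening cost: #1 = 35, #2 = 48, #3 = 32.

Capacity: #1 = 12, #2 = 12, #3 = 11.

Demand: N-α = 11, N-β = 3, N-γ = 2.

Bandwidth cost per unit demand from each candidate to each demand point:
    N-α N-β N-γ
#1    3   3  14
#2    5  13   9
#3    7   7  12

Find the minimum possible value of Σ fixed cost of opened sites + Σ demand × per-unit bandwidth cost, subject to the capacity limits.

145

Open {#1, #3}; cheapest assignment that respects the capacities:
  #1 (cap 12, load 11): N-α — cost 11×3 = 33
  #3 (cap 11, load 5): N-β, N-γ — cost 3×7 + 2×12 = 45
  Shipping 78, fixed 67 → total 145.
  Any other capacity-feasible assignment to {#1, #3} ships for at least 78.
Compare {#1, #2}: its best feasible assignment gives total 173.
Compare {#2, #3}: its best feasible assignment gives total 180.
Every other set of open sites that can feasibly serve all demand totals ≥ 173 even under its best assignment. Minimum: 145.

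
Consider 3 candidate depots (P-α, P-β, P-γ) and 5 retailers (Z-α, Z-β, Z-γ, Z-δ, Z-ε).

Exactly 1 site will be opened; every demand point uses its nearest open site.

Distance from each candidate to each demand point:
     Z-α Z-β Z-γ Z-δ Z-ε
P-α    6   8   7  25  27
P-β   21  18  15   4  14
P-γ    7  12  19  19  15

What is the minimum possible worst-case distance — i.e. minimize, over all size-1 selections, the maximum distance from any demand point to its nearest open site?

Open {P-γ}.
  Farthest demand point is Z-γ at distance 19 (to P-γ); all others are ≤ 19.
With {P-β} the worst case is 21.
With {P-α} the worst case is 27.
No size-1 selection achieves below 19.

19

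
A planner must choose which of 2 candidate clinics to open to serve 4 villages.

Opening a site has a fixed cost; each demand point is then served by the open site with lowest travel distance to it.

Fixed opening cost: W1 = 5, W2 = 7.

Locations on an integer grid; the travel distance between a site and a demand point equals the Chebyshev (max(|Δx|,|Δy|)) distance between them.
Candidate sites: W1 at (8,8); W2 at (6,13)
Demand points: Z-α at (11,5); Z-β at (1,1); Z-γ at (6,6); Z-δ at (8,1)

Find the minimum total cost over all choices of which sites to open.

24

Open {W1}: assign each demand point to its cheapest open site.
  Z-α→W1 3, Z-β→W1 7, Z-γ→W1 2, Z-δ→W1 7
  travel distance 19, fixed 5 → total 24.
Compare {W1, W2}: travel distance 19 + fixed 12 = 31.
Compare {W2}: travel distance 39 + fixed 7 = 46.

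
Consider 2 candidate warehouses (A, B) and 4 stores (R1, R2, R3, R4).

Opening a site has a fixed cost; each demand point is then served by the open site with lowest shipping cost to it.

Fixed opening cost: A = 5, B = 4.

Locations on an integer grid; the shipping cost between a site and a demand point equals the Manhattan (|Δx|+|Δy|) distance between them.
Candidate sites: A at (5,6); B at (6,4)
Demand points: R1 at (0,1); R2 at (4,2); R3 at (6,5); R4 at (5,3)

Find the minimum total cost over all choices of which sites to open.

Open {B}: assign each demand point to its cheapest open site.
  R1→B 9, R2→B 4, R3→B 1, R4→B 2
  shipping cost 16, fixed 4 → total 20.
Compare {A}: shipping cost 20 + fixed 5 = 25.
Compare {A, B}: shipping cost 16 + fixed 9 = 25.

20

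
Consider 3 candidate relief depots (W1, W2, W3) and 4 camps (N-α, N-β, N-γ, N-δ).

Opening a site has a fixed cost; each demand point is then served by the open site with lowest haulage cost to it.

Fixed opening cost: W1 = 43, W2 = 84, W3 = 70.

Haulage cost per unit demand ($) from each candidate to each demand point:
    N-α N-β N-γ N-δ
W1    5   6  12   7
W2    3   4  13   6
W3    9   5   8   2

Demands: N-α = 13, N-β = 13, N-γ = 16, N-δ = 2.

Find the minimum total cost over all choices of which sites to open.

375

Open {W1, W3}: assign each demand point to its cheapest open site.
  N-α→W1 13×5=65, N-β→W3 13×5=65, N-γ→W3 16×8=128, N-δ→W3 2×2=4
  haulage cost 262, fixed 113 → total 375.
Compare {W2, W3}: haulage cost 223 + fixed 154 = 377.
Compare {W3}: haulage cost 314 + fixed 70 = 384.
Compare {W1}: haulage cost 349 + fixed 43 = 392.
All other subsets cost ≥ 377. Minimum total cost: 375.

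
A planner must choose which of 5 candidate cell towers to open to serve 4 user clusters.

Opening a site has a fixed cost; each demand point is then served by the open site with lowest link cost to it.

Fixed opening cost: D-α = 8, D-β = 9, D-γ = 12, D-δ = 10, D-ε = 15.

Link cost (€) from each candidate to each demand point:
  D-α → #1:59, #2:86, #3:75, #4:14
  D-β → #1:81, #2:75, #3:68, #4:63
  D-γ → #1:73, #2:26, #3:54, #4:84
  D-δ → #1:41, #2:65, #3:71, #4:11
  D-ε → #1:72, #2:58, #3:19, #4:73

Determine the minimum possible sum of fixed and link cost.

134

Open {D-γ, D-δ, D-ε}: assign each demand point to its cheapest open site.
  #1→D-δ 41, #2→D-γ 26, #3→D-ε 19, #4→D-δ 11
  link cost 97, fixed 37 → total 134.
Compare {D-α, D-γ, D-δ, D-ε}: link cost 97 + fixed 45 = 142.
Compare {D-β, D-γ, D-δ, D-ε}: link cost 97 + fixed 46 = 143.
Compare {D-α, D-β, D-γ, D-δ, D-ε}: link cost 97 + fixed 54 = 151.
All other subsets cost ≥ 142. Minimum total cost: 134.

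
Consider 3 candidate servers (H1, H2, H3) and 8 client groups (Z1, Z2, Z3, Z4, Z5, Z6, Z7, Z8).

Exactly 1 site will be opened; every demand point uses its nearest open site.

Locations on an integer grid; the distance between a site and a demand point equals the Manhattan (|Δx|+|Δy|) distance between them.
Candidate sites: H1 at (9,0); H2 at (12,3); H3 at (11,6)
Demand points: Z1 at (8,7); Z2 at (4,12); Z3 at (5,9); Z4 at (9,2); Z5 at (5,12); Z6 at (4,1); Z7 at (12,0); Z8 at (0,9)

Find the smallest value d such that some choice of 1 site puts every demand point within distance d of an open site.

14

Open {H3}.
  Farthest demand point is Z8 at distance 14 (to H3); all others are ≤ 14.
With {H1} the worst case is 18.
With {H2} the worst case is 18.
No size-1 selection achieves below 14.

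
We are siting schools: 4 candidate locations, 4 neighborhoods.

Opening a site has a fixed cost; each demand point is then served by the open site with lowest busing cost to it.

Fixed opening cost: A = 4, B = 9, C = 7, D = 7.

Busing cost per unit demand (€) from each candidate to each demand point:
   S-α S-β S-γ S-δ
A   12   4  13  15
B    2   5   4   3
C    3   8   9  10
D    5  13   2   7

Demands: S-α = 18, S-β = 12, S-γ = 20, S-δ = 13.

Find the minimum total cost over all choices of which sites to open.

183

Open {A, B, D}: assign each demand point to its cheapest open site.
  S-α→B 18×2=36, S-β→A 12×4=48, S-γ→D 20×2=40, S-δ→B 13×3=39
  busing cost 163, fixed 20 → total 183.
Compare {A, B, C, D}: busing cost 163 + fixed 27 = 190.
Compare {B, D}: busing cost 175 + fixed 16 = 191.
Compare {B, C, D}: busing cost 175 + fixed 23 = 198.
All other subsets cost ≥ 190. Minimum total cost: 183.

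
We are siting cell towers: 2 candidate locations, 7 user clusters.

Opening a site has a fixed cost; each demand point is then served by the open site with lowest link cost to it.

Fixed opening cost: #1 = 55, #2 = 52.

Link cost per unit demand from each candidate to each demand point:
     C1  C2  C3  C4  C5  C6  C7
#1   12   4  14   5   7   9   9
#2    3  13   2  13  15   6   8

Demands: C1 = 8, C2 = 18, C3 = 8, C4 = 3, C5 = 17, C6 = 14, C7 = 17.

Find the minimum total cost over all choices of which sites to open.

573

Open {#1, #2}: assign each demand point to its cheapest open site.
  C1→#2 8×3=24, C2→#1 18×4=72, C3→#2 8×2=16, C4→#1 3×5=15, C5→#1 17×7=119, C6→#2 14×6=84, C7→#2 17×8=136
  link cost 466, fixed 107 → total 573.
Compare {#1}: link cost 693 + fixed 55 = 748.
Compare {#2}: link cost 788 + fixed 52 = 840.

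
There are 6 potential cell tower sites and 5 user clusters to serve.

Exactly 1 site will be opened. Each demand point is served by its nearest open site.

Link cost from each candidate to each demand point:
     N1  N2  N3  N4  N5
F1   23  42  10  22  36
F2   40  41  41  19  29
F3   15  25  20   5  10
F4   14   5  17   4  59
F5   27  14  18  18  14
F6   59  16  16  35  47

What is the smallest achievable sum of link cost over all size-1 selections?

75

Open {F3}.
  N1→F3 15, N2→F3 25, N3→F3 20, N4→F3 5, N5→F3 10  ⇒ total 75.
Compare {F5}: total 91.
Compare {F4}: total 99.
No size-1 selection does better; minimum is 75.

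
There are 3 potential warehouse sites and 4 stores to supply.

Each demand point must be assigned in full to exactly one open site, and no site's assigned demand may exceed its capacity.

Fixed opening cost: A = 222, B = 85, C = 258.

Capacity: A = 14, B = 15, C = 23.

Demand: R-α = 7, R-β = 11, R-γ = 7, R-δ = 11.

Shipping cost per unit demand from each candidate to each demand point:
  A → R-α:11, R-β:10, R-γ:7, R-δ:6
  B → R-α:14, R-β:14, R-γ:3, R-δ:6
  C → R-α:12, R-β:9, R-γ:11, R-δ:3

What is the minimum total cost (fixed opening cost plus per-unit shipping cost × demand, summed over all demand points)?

594

Open {B, C}; cheapest assignment that respects the capacities:
  B (cap 15, load 14): R-α, R-γ — cost 7×14 + 7×3 = 119
  C (cap 23, load 22): R-β, R-δ — cost 11×9 + 11×3 = 132
  Shipping 251, fixed 343 → total 594.
  Any other capacity-feasible assignment to {B, C} ships for at least 251.
Compare {A, C}: its best feasible assignment gives total 738.
Compare {A, B, C}: its best feasible assignment gives total 795.
Every other set of open sites that can feasibly serve all demand totals ≥ 738 even under its best assignment. Minimum: 594.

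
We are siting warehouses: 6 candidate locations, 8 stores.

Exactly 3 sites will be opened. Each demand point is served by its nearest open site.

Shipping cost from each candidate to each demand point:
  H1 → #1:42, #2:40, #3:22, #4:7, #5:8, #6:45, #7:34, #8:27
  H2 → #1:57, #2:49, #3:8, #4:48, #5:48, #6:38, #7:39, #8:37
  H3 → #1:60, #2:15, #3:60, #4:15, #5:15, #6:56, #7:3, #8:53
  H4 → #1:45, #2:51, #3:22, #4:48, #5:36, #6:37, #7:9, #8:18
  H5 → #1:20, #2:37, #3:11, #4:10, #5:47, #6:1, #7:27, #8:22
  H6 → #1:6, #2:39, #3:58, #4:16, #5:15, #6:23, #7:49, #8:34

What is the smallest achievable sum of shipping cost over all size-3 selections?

Open {H3, H5, H6}.
  #1→H6 6, #2→H3 15, #3→H5 11, #4→H5 10, #5→H3 15, #6→H5 1, #7→H3 3, #8→H5 22  ⇒ total 83.
Compare {H1, H3, H5}: total 87.
Compare {H3, H4, H5}: total 93.
No size-3 selection does better; minimum is 83.

83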